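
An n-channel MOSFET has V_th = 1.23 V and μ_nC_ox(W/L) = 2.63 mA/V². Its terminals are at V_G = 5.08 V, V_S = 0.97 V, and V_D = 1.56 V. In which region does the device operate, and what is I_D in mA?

V_GS = V_G − V_S = 5.08 − 0.97 = 4.11 V; V_DS = V_D − V_S = 1.56 − 0.97 = 0.59 V.
V_ov = V_GS − V_th = 4.11 − 1.23 = 2.88 V.
Since V_DS = 0.59 V < V_ov = 2.88 V, the device is in the triode region.
I_D = k_n [V_ov · V_DS − ½ V_DS²] = 2.63 × [2.88 × 0.59 − 0.5 × 0.59²] = 4.01 mA.

Triode; I_D = 4.01 mA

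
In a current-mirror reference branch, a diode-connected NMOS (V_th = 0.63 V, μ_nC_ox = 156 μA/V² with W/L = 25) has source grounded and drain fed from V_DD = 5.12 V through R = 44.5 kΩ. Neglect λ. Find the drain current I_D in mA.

With gate tied to drain, V_GS = V_DS ≥ V_GS − V_th, so the device is in saturation.
k_n = μ_nC_ox · (W/L) = 3.9 mA/V².
KCL at the drain: ½ k_n (V_GS − V_th)² = (V_DD − V_GS)/R.
Let x = V_GS − 0.63. Then 86.8 x² + x − 4.49 = 0, giving x = 0.222 V (positive root), so V_GS = 0.852 V.
I_D = (V_DD − V_GS)/R = (5.12 − 0.852) / 44.5 = 0.0959 mA.

I_D = 0.0959 mA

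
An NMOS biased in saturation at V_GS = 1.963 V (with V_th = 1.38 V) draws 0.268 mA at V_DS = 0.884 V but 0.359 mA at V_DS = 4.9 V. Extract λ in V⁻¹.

λ = 0.0914 V⁻¹

With V_GS fixed, I_D ∝ (1 + λ V_DS) in saturation, so I_D2/I_D1 = (1 + λ V_DS2)/(1 + λ V_DS1).
0.359/0.268 = 1.34 = (1 + 4.9 λ)/(1 + 0.884 λ).
Solving: λ (I_D1 V_DS2 − I_D2 V_DS1) = I_D2 − I_D1, so λ = (0.359 − 0.268) / (0.268 × 4.9 − 0.359 × 0.884) = 0.091 / 0.996 = 0.0914 V⁻¹.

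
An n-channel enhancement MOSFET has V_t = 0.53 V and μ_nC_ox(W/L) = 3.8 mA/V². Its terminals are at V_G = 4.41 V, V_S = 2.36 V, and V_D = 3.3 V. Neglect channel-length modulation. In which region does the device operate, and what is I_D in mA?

Triode; I_D = 3.75 mA

V_GS = V_G − V_S = 4.41 − 2.36 = 2.05 V; V_DS = V_D − V_S = 3.3 − 2.36 = 0.94 V.
V_ov = V_GS − V_t = 2.05 − 0.53 = 1.52 V.
Since V_DS = 0.94 V < V_ov = 1.52 V, the device is in the triode region.
I_D = k_n [V_ov · V_DS − ½ V_DS²] = 3.8 × [1.52 × 0.94 − 0.5 × 0.94²] = 3.75 mA.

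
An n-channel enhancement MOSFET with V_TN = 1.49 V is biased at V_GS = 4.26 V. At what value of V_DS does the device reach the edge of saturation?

V_DS,sat = 2.77 V

The boundary between triode and saturation is V_DS = V_GS − V_TN = V_ov.
V_ov = 4.26 − 1.49 = 2.77 V.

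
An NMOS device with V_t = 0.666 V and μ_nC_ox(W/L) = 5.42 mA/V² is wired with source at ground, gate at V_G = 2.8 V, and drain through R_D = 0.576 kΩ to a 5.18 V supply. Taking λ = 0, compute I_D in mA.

I_D = 7.59 mA

V_GS = V_G = 2.8 V, so V_ov = 2.8 − 0.666 = 2.13 V.
Assume saturation: I_D = ½ k_n V_ov² = 0.5 × 5.42 × 2.13² = 12.3 mA, giving V_DS = V_DD − I_D R_D = 5.18 − 12.3 × 0.576 = -1.93 V.
But -1.93 V < V_ov = 2.13 V, so the device is actually in triode.
In triode I_D = k_n[V_ov V_DS − ½ V_DS²] and I_D = (V_DD − V_DS)/R_D. Equating: 1.56 V_DS² − 7.662 V_DS + 5.18 = 0, giving V_DS = 0.81 V (the root below V_ov).
I_D = (5.18 − 0.81) / 0.576 = 7.59 mA.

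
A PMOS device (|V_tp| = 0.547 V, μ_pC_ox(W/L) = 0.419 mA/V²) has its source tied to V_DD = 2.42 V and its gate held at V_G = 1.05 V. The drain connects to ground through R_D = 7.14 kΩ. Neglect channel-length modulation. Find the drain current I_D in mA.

I_D = 0.142 mA

V_SG = V_DD − V_G = 2.42 − 1.05 = 1.37 V, so V_ov = 1.37 − 0.547 = 0.823 V.
Assume saturation: I_D = ½ k_p V_ov² = 0.5 × 0.419 × 0.823² = 0.142 mA, giving V_SD = V_DD − I_D R_D = 2.42 − 0.142 × 7.14 = 1.41 V.
V_SD = 1.41 V ≥ V_ov = 0.823 V, confirming saturation.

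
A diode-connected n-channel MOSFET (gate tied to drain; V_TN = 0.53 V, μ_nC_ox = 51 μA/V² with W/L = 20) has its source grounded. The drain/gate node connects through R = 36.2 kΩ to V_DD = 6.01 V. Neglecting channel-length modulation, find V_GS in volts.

With gate tied to drain, V_GS = V_DS ≥ V_GS − V_TN, so the device is in saturation.
k_n = μ_nC_ox · (W/L) = 1.02 mA/V².
KCL at the drain: ½ k_n (V_GS − V_TN)² = (V_DD − V_GS)/R.
Let x = V_GS − 0.53. Then 18.5 x² + x − 5.48 = 0, giving x = 0.518 V (positive root), so V_GS = 1.05 V.
I_D = (V_DD − V_GS)/R = (6.01 − 1.05) / 36.2 = 0.137 mA.

V_GS = 1.05 V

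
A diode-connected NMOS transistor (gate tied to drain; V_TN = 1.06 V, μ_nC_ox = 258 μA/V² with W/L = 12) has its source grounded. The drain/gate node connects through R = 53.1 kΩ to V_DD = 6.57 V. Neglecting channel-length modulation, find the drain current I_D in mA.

I_D = 0.0990 mA

With gate tied to drain, V_GS = V_DS ≥ V_GS − V_TN, so the device is in saturation.
k_n = μ_nC_ox · (W/L) = 3.096 mA/V².
KCL at the drain: ½ k_n (V_GS − V_TN)² = (V_DD − V_GS)/R.
Let x = V_GS − 1.06. Then 82.2 x² + x − 5.51 = 0, giving x = 0.253 V (positive root), so V_GS = 1.31 V.
I_D = (V_DD − V_GS)/R = (6.57 − 1.31) / 53.1 = 0.099 mA.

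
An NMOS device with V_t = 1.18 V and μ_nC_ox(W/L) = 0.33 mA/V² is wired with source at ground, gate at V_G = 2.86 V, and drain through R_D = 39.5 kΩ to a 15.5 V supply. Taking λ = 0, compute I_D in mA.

V_GS = V_G = 2.86 V, so V_ov = 2.86 − 1.18 = 1.68 V.
Assume saturation: I_D = ½ k_n V_ov² = 0.5 × 0.33 × 1.68² = 0.466 mA, giving V_DS = V_DD − I_D R_D = 15.5 − 0.466 × 39.5 = -2.89 V.
But -2.89 V < V_ov = 1.68 V, so the device is actually in triode.
In triode I_D = k_n[V_ov V_DS − ½ V_DS²] and I_D = (V_DD − V_DS)/R_D. Equating: 6.52 V_DS² − 22.9 V_DS + 15.5 = 0, giving V_DS = 0.915 V (the root below V_ov).
I_D = (15.5 − 0.915) / 39.5 = 0.369 mA.

I_D = 0.369 mA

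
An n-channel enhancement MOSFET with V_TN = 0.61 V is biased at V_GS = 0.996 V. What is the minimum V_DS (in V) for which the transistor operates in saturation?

V_DS,sat = 0.386 V

The boundary between triode and saturation is V_DS = V_GS − V_TN = V_ov.
V_ov = 0.996 − 0.61 = 0.386 V.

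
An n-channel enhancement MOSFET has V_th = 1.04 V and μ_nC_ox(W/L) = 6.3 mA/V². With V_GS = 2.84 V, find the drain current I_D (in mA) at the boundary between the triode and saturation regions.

I_D = 10.2 mA

At the boundary V_DS = V_ov = V_GS − V_th = 2.84 − 1.04 = 1.8 V.
I_D = ½ k_n V_ov² = 0.5 × 6.3 × 1.8² = 10.2 mA.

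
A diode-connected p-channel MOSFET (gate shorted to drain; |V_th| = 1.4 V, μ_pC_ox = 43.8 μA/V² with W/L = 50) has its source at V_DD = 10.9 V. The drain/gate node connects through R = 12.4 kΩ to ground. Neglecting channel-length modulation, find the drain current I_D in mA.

With gate tied to drain, V_SG = V_SD ≥ V_SG − |V_th|, so the device is in saturation.
k_p = μ_pC_ox · (W/L) = 2.19 mA/V².
KCL at the drain: ½ k_p (V_SG − |V_th|)² = (V_DD − V_SG)/R.
Let x = V_SG − 1.4. Then 13.6 x² + x − 9.5 = 0, giving x = 0.8 V (positive root), so V_SG = 2.2 V.
I_D = (V_DD − V_SG)/R = (10.9 − 2.2) / 12.4 = 0.702 mA.

I_D = 0.702 mA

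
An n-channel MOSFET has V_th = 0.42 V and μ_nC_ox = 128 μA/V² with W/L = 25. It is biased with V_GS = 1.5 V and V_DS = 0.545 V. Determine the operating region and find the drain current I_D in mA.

Triode; I_D = 1.41 mA

k_n = μ_nC_ox · (W/L) = 3.2 mA/V².
V_ov = V_GS − V_th = 1.5 − 0.42 = 1.08 V.
Since V_DS = 0.545 V < V_ov = 1.08 V, the device is in the triode region.
I_D = k_n [V_ov · V_DS − ½ V_DS²] = 3.2 × [1.08 × 0.545 − 0.5 × 0.545²] = 1.41 mA.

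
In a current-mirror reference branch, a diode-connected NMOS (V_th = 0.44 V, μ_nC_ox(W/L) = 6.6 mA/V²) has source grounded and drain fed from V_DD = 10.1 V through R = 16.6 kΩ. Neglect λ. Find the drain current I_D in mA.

I_D = 0.557 mA

With gate tied to drain, V_GS = V_DS ≥ V_GS − V_th, so the device is in saturation.
KCL at the drain: ½ k_n (V_GS − V_th)² = (V_DD − V_GS)/R.
Let x = V_GS − 0.44. Then 54.8 x² + x − 9.66 = 0, giving x = 0.411 V (positive root), so V_GS = 0.851 V.
I_D = (V_DD − V_GS)/R = (10.1 − 0.851) / 16.6 = 0.557 mA.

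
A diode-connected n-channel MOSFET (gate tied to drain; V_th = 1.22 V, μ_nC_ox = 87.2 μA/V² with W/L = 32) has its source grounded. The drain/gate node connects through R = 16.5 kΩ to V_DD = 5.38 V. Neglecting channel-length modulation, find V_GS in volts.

With gate tied to drain, V_GS = V_DS ≥ V_GS − V_th, so the device is in saturation.
k_n = μ_nC_ox · (W/L) = 2.79 mA/V².
KCL at the drain: ½ k_n (V_GS − V_th)² = (V_DD − V_GS)/R.
Let x = V_GS − 1.22. Then 23 x² + x − 4.16 = 0, giving x = 0.404 V (positive root), so V_GS = 1.62 V.
I_D = (V_DD − V_GS)/R = (5.38 − 1.62) / 16.5 = 0.228 mA.

V_GS = 1.62 V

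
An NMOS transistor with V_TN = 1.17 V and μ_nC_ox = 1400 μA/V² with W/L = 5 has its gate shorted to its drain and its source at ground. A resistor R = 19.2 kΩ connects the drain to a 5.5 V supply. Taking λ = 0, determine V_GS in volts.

V_GS = 1.42 V

With gate tied to drain, V_GS = V_DS ≥ V_GS − V_TN, so the device is in saturation.
k_n = μ_nC_ox · (W/L) = 7 mA/V².
KCL at the drain: ½ k_n (V_GS − V_TN)² = (V_DD − V_GS)/R.
Let x = V_GS − 1.17. Then 67.2 x² + x − 4.33 = 0, giving x = 0.247 V (positive root), so V_GS = 1.42 V.
I_D = (V_DD − V_GS)/R = (5.5 − 1.42) / 19.2 = 0.213 mA.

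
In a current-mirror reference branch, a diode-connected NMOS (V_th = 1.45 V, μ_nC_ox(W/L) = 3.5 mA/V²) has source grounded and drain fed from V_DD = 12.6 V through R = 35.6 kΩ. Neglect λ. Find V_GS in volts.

V_GS = 1.87 V

With gate tied to drain, V_GS = V_DS ≥ V_GS − V_th, so the device is in saturation.
KCL at the drain: ½ k_n (V_GS − V_th)² = (V_DD − V_GS)/R.
Let x = V_GS − 1.45. Then 62.3 x² + x − 11.15 = 0, giving x = 0.415 V (positive root), so V_GS = 1.87 V.
I_D = (V_DD − V_GS)/R = (12.6 − 1.87) / 35.6 = 0.302 mA.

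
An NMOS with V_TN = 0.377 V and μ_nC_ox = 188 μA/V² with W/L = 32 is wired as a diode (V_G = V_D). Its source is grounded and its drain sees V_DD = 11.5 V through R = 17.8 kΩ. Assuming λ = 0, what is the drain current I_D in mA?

I_D = 0.600 mA

With gate tied to drain, V_GS = V_DS ≥ V_GS − V_TN, so the device is in saturation.
k_n = μ_nC_ox · (W/L) = 6.016 mA/V².
KCL at the drain: ½ k_n (V_GS − V_TN)² = (V_DD − V_GS)/R.
Let x = V_GS − 0.377. Then 53.5 x² + x − 11.12 = 0, giving x = 0.447 V (positive root), so V_GS = 0.824 V.
I_D = (V_DD − V_GS)/R = (11.5 − 0.824) / 17.8 = 0.6 mA.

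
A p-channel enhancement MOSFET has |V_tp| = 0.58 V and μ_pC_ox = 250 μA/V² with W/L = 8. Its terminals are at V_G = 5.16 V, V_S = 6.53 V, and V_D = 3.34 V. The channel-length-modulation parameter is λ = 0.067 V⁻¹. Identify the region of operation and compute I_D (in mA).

Saturation; I_D = 0.757 mA

V_SG = V_S − V_G = 6.53 − 5.16 = 1.37 V; V_SD = V_S − V_D = 6.53 − 3.34 = 3.19 V.
k_p = μ_pC_ox · (W/L) = 2 mA/V².
V_ov = V_SG − |V_tp| = 1.37 − 0.58 = 0.79 V.
Since V_SD = 3.19 V ≥ V_ov = 0.79 V, the device is in saturation.
I_D = ½ k_p V_ov² (1 + λ V_SD) = 0.5 × 2 × 0.79² × (1 + 0.067 × 3.19) = 0.757 mA.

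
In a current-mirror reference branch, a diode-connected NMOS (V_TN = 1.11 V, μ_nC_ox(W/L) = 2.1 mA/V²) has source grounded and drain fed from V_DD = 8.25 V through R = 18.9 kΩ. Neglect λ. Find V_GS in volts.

V_GS = 1.69 V

With gate tied to drain, V_GS = V_DS ≥ V_GS − V_TN, so the device is in saturation.
KCL at the drain: ½ k_n (V_GS − V_TN)² = (V_DD − V_GS)/R.
Let x = V_GS − 1.11. Then 19.8 x² + x − 7.14 = 0, giving x = 0.575 V (positive root), so V_GS = 1.69 V.
I_D = (V_DD − V_GS)/R = (8.25 − 1.69) / 18.9 = 0.347 mA.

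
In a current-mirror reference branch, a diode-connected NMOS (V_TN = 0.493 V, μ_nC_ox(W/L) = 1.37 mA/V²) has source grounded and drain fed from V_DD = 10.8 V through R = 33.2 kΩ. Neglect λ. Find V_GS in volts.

With gate tied to drain, V_GS = V_DS ≥ V_GS − V_TN, so the device is in saturation.
KCL at the drain: ½ k_n (V_GS − V_TN)² = (V_DD − V_GS)/R.
Let x = V_GS − 0.493. Then 22.7 x² + x − 10.31 = 0, giving x = 0.652 V (positive root), so V_GS = 1.14 V.
I_D = (V_DD − V_GS)/R = (10.8 − 1.14) / 33.2 = 0.291 mA.

V_GS = 1.14 V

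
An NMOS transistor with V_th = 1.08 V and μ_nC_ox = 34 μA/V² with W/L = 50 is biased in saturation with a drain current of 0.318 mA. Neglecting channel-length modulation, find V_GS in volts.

k_n = μ_nC_ox · (W/L) = 1.7 mA/V².
In saturation I_D = ½ k_n (V_GS − V_th)², so V_GS − V_th = √(2 I_D / k_n) = √(2 × 0.318 / 1.7) = 0.612 V.
V_GS = 1.08 + 0.612 = 1.69 V.

V_GS = 1.69 V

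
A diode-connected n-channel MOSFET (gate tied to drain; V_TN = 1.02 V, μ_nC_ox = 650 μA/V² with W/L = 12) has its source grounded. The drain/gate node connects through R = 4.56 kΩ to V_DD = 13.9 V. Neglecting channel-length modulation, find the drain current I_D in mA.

I_D = 2.64 mA

With gate tied to drain, V_GS = V_DS ≥ V_GS − V_TN, so the device is in saturation.
k_n = μ_nC_ox · (W/L) = 7.8 mA/V².
KCL at the drain: ½ k_n (V_GS − V_TN)² = (V_DD − V_GS)/R.
Let x = V_GS − 1.02. Then 17.8 x² + x − 12.88 = 0, giving x = 0.823 V (positive root), so V_GS = 1.84 V.
I_D = (V_DD − V_GS)/R = (13.9 − 1.84) / 4.56 = 2.64 mA.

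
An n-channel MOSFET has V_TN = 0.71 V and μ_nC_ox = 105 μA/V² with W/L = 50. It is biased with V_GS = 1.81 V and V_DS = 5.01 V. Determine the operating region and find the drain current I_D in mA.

Saturation; I_D = 3.18 mA

k_n = μ_nC_ox · (W/L) = 5.25 mA/V².
V_ov = V_GS − V_TN = 1.81 − 0.71 = 1.1 V.
Since V_DS = 5.01 V ≥ V_ov = 1.1 V, the device is in saturation.
I_D = ½ k_n V_ov² = 0.5 × 5.25 × 1.1² = 3.18 mA.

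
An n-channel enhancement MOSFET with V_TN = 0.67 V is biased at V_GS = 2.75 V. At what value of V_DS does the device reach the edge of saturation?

V_DS,sat = 2.08 V

The boundary between triode and saturation is V_DS = V_GS − V_TN = V_ov.
V_ov = 2.75 − 0.67 = 2.08 V.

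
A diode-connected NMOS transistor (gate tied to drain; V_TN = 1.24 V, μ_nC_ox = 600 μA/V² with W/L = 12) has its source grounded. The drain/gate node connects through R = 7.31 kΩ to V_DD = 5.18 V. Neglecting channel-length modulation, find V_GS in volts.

With gate tied to drain, V_GS = V_DS ≥ V_GS − V_TN, so the device is in saturation.
k_n = μ_nC_ox · (W/L) = 7.2 mA/V².
KCL at the drain: ½ k_n (V_GS − V_TN)² = (V_DD − V_GS)/R.
Let x = V_GS − 1.24. Then 26.3 x² + x − 3.94 = 0, giving x = 0.368 V (positive root), so V_GS = 1.61 V.
I_D = (V_DD − V_GS)/R = (5.18 − 1.61) / 7.31 = 0.489 mA.

V_GS = 1.61 V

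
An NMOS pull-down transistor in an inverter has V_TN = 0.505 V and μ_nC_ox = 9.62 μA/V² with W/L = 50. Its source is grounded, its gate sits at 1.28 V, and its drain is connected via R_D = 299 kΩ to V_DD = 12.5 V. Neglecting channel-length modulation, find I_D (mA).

V_GS = V_G = 1.28 V, so V_ov = 1.28 − 0.505 = 0.775 V.
k_n = μ_nC_ox · (W/L) = 0.481 mA/V².
Assume saturation: I_D = ½ k_n V_ov² = 0.5 × 0.481 × 0.775² = 0.144 mA, giving V_DS = V_DD − I_D R_D = 12.5 − 0.144 × 299 = -30.7 V.
But -30.7 V < V_ov = 0.775 V, so the device is actually in triode.
In triode I_D = k_n[V_ov V_DS − ½ V_DS²] and I_D = (V_DD − V_DS)/R_D. Equating: 71.9 V_DS² − 112.5 V_DS + 12.5 = 0, giving V_DS = 0.12 V (the root below V_ov).
I_D = (12.5 − 0.12) / 299 = 0.0414 mA.

I_D = 0.0414 mA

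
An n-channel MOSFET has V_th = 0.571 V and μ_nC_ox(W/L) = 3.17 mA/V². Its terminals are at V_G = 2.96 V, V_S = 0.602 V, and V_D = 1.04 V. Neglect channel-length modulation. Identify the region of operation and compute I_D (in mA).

Triode; I_D = 2.18 mA

V_GS = V_G − V_S = 2.96 − 0.602 = 2.36 V; V_DS = V_D − V_S = 1.04 − 0.602 = 0.438 V.
V_ov = V_GS − V_th = 2.36 − 0.571 = 1.79 V.
Since V_DS = 0.438 V < V_ov = 1.79 V, the device is in the triode region.
I_D = k_n [V_ov · V_DS − ½ V_DS²] = 3.17 × [1.79 × 0.438 − 0.5 × 0.438²] = 2.18 mA.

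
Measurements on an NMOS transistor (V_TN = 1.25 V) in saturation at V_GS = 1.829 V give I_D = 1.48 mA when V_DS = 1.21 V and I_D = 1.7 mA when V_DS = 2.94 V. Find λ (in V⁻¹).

With V_GS fixed, I_D ∝ (1 + λ V_DS) in saturation, so I_D2/I_D1 = (1 + λ V_DS2)/(1 + λ V_DS1).
1.7/1.48 = 1.149 = (1 + 2.94 λ)/(1 + 1.21 λ).
Solving: λ (I_D1 V_DS2 − I_D2 V_DS1) = I_D2 − I_D1, so λ = (1.7 − 1.48) / (1.48 × 2.94 − 1.7 × 1.21) = 0.22 / 2.29 = 0.0959 V⁻¹.

λ = 0.0959 V⁻¹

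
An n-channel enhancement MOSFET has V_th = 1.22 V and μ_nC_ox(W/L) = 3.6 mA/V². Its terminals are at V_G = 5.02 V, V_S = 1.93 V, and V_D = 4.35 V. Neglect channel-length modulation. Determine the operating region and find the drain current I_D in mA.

V_GS = V_G − V_S = 5.02 − 1.93 = 3.09 V; V_DS = V_D − V_S = 4.35 − 1.93 = 2.42 V.
V_ov = V_GS − V_th = 3.09 − 1.22 = 1.87 V.
Since V_DS = 2.42 V ≥ V_ov = 1.87 V, the device is in saturation.
I_D = ½ k_n V_ov² = 0.5 × 3.6 × 1.87² = 6.29 mA.

Saturation; I_D = 6.29 mA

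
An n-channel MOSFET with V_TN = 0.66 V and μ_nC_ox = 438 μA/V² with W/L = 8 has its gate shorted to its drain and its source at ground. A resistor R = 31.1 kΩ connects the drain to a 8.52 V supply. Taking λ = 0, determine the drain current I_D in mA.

With gate tied to drain, V_GS = V_DS ≥ V_GS − V_TN, so the device is in saturation.
k_n = μ_nC_ox · (W/L) = 3.504 mA/V².
KCL at the drain: ½ k_n (V_GS − V_TN)² = (V_DD − V_GS)/R.
Let x = V_GS − 0.66. Then 54.5 x² + x − 7.86 = 0, giving x = 0.371 V (positive root), so V_GS = 1.03 V.
I_D = (V_DD − V_GS)/R = (8.52 − 1.03) / 31.1 = 0.241 mA.

I_D = 0.241 mA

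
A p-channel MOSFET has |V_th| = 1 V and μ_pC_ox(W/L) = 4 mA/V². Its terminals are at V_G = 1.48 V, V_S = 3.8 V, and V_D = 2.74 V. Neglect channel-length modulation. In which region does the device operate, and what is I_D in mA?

Triode; I_D = 3.35 mA

V_SG = V_S − V_G = 3.8 − 1.48 = 2.32 V; V_SD = V_S − V_D = 3.8 − 2.74 = 1.06 V.
V_ov = V_SG − |V_th| = 2.32 − 1 = 1.32 V.
Since V_SD = 1.06 V < V_ov = 1.32 V, the device is in the triode region.
I_D = k_p [V_ov · V_SD − ½ V_SD²] = 4 × [1.32 × 1.06 − 0.5 × 1.06²] = 3.35 mA.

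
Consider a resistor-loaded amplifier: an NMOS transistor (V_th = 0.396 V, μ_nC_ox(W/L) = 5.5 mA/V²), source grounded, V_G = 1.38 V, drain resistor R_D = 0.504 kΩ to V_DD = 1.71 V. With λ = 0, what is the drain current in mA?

I_D = 2.23 mA

V_GS = V_G = 1.38 V, so V_ov = 1.38 − 0.396 = 0.984 V.
Assume saturation: I_D = ½ k_n V_ov² = 0.5 × 5.5 × 0.984² = 2.66 mA, giving V_DS = V_DD − I_D R_D = 1.71 − 2.66 × 0.504 = 0.368 V.
But 0.368 V < V_ov = 0.984 V, so the device is actually in triode.
In triode I_D = k_n[V_ov V_DS − ½ V_DS²] and I_D = (V_DD − V_DS)/R_D. Equating: 1.39 V_DS² − 3.728 V_DS + 1.71 = 0, giving V_DS = 0.587 V (the root below V_ov).
I_D = (1.71 − 0.587) / 0.504 = 2.23 mA.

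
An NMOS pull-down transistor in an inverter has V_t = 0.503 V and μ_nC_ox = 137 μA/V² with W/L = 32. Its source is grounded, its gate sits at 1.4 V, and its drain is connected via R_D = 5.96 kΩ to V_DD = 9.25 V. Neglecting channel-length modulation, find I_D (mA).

V_GS = V_G = 1.4 V, so V_ov = 1.4 − 0.503 = 0.897 V.
k_n = μ_nC_ox · (W/L) = 4.384 mA/V².
Assume saturation: I_D = ½ k_n V_ov² = 0.5 × 4.384 × 0.897² = 1.76 mA, giving V_DS = V_DD − I_D R_D = 9.25 − 1.76 × 5.96 = -1.26 V.
But -1.26 V < V_ov = 0.897 V, so the device is actually in triode.
In triode I_D = k_n[V_ov V_DS − ½ V_DS²] and I_D = (V_DD − V_DS)/R_D. Equating: 13.1 V_DS² − 24.44 V_DS + 9.25 = 0, giving V_DS = 0.527 V (the root below V_ov).
I_D = (9.25 − 0.527) / 5.96 = 1.46 mA.

I_D = 1.46 mA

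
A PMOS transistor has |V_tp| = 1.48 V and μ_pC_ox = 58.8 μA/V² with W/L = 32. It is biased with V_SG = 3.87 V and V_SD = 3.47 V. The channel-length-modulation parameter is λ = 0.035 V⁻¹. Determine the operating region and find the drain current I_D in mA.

Saturation; I_D = 6.03 mA

k_p = μ_pC_ox · (W/L) = 1.882 mA/V².
V_ov = V_SG − |V_tp| = 3.87 − 1.48 = 2.39 V.
Since V_SD = 3.47 V ≥ V_ov = 2.39 V, the device is in saturation.
I_D = ½ k_p V_ov² (1 + λ V_SD) = 0.5 × 1.882 × 2.39² × (1 + 0.035 × 3.47) = 6.03 mA.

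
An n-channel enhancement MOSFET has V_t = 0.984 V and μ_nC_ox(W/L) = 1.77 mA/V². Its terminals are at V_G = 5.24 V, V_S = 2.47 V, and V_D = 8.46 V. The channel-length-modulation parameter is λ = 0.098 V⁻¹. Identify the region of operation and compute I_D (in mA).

V_GS = V_G − V_S = 5.24 − 2.47 = 2.77 V; V_DS = V_D − V_S = 8.46 − 2.47 = 5.99 V.
V_ov = V_GS − V_t = 2.77 − 0.984 = 1.79 V.
Since V_DS = 5.99 V ≥ V_ov = 1.79 V, the device is in saturation.
I_D = ½ k_n V_ov² (1 + λ V_DS) = 0.5 × 1.77 × 1.79² × (1 + 0.098 × 5.99) = 4.48 mA.

Saturation; I_D = 4.48 mA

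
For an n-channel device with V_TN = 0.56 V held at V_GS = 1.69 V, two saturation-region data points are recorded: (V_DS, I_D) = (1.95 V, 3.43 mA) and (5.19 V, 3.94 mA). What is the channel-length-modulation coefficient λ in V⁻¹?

With V_GS fixed, I_D ∝ (1 + λ V_DS) in saturation, so I_D2/I_D1 = (1 + λ V_DS2)/(1 + λ V_DS1).
3.94/3.43 = 1.149 = (1 + 5.19 λ)/(1 + 1.95 λ).
Solving: λ (I_D1 V_DS2 − I_D2 V_DS1) = I_D2 − I_D1, so λ = (3.94 − 3.43) / (3.43 × 5.19 − 3.94 × 1.95) = 0.51 / 10.1 = 0.0504 V⁻¹.

λ = 0.0504 V⁻¹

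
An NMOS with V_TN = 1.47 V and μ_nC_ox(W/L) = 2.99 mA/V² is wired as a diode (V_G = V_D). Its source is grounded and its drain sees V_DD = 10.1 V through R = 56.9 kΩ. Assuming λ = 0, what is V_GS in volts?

V_GS = 1.78 V

With gate tied to drain, V_GS = V_DS ≥ V_GS − V_TN, so the device is in saturation.
KCL at the drain: ½ k_n (V_GS − V_TN)² = (V_DD − V_GS)/R.
Let x = V_GS − 1.47. Then 85.1 x² + x − 8.63 = 0, giving x = 0.313 V (positive root), so V_GS = 1.78 V.
I_D = (V_DD − V_GS)/R = (10.1 − 1.78) / 56.9 = 0.146 mA.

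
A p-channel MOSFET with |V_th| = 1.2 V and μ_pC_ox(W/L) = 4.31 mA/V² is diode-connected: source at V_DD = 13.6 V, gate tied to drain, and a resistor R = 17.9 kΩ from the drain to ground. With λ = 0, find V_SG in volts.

With gate tied to drain, V_SG = V_SD ≥ V_SG − |V_th|, so the device is in saturation.
KCL at the drain: ½ k_p (V_SG − |V_th|)² = (V_DD − V_SG)/R.
Let x = V_SG − 1.2. Then 38.6 x² + x − 12.4 = 0, giving x = 0.554 V (positive root), so V_SG = 1.75 V.
I_D = (V_DD − V_SG)/R = (13.6 − 1.75) / 17.9 = 0.662 mA.

V_SG = 1.75 V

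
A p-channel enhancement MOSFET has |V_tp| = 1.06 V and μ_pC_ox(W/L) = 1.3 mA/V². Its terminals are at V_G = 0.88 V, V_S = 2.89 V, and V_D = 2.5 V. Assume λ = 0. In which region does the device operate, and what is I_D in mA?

V_SG = V_S − V_G = 2.89 − 0.88 = 2.01 V; V_SD = V_S − V_D = 2.89 − 2.5 = 0.39 V.
V_ov = V_SG − |V_tp| = 2.01 − 1.06 = 0.95 V.
Since V_SD = 0.39 V < V_ov = 0.95 V, the device is in the triode region.
I_D = k_p [V_ov · V_SD − ½ V_SD²] = 1.3 × [0.95 × 0.39 − 0.5 × 0.39²] = 0.383 mA.

Triode; I_D = 0.383 mA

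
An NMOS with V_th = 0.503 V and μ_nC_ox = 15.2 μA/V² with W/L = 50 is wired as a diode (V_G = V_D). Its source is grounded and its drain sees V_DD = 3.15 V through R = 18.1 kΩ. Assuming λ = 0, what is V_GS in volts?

V_GS = 1.05 V

With gate tied to drain, V_GS = V_DS ≥ V_GS − V_th, so the device is in saturation.
k_n = μ_nC_ox · (W/L) = 0.76 mA/V².
KCL at the drain: ½ k_n (V_GS − V_th)² = (V_DD − V_GS)/R.
Let x = V_GS − 0.503. Then 6.88 x² + x − 2.647 = 0, giving x = 0.552 V (positive root), so V_GS = 1.05 V.
I_D = (V_DD − V_GS)/R = (3.15 − 1.05) / 18.1 = 0.116 mA.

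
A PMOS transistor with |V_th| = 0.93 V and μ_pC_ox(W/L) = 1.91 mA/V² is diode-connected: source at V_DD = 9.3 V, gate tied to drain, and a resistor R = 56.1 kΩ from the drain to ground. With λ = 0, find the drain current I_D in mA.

With gate tied to drain, V_SG = V_SD ≥ V_SG − |V_th|, so the device is in saturation.
KCL at the drain: ½ k_p (V_SG − |V_th|)² = (V_DD − V_SG)/R.
Let x = V_SG − 0.93. Then 53.6 x² + x − 8.37 = 0, giving x = 0.386 V (positive root), so V_SG = 1.32 V.
I_D = (V_DD − V_SG)/R = (9.3 − 1.32) / 56.1 = 0.142 mA.

I_D = 0.142 mA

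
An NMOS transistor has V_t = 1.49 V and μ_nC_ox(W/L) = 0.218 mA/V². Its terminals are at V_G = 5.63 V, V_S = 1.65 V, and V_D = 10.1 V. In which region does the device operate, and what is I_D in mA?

Saturation; I_D = 0.676 mA

V_GS = V_G − V_S = 5.63 − 1.65 = 3.98 V; V_DS = V_D − V_S = 10.1 − 1.65 = 8.45 V.
V_ov = V_GS − V_t = 3.98 − 1.49 = 2.49 V.
Since V_DS = 8.45 V ≥ V_ov = 2.49 V, the device is in saturation.
I_D = ½ k_n V_ov² = 0.5 × 0.218 × 2.49² = 0.676 mA.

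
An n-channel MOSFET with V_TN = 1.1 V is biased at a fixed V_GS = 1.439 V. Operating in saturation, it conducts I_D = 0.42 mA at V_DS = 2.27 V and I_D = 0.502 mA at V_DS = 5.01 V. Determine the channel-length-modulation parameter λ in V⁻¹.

With V_GS fixed, I_D ∝ (1 + λ V_DS) in saturation, so I_D2/I_D1 = (1 + λ V_DS2)/(1 + λ V_DS1).
0.502/0.42 = 1.195 = (1 + 5.01 λ)/(1 + 2.27 λ).
Solving: λ (I_D1 V_DS2 − I_D2 V_DS1) = I_D2 − I_D1, so λ = (0.502 − 0.42) / (0.42 × 5.01 − 0.502 × 2.27) = 0.082 / 0.965 = 0.085 V⁻¹.

λ = 0.0850 V⁻¹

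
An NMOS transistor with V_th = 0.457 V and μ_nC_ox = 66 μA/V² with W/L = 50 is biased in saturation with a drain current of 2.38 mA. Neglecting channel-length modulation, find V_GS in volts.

k_n = μ_nC_ox · (W/L) = 3.3 mA/V².
In saturation I_D = ½ k_n (V_GS − V_th)², so V_GS − V_th = √(2 I_D / k_n) = √(2 × 2.38 / 3.3) = 1.2 V.
V_GS = 0.457 + 1.2 = 1.66 V.

V_GS = 1.66 V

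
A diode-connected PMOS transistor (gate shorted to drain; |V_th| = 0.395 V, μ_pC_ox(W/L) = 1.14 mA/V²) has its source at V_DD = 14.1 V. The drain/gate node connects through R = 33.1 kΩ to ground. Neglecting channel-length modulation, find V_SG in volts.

With gate tied to drain, V_SG = V_SD ≥ V_SG − |V_th|, so the device is in saturation.
KCL at the drain: ½ k_p (V_SG − |V_th|)² = (V_DD − V_SG)/R.
Let x = V_SG − 0.395. Then 18.9 x² + x − 13.71 = 0, giving x = 0.826 V (positive root), so V_SG = 1.22 V.
I_D = (V_DD − V_SG)/R = (14.1 − 1.22) / 33.1 = 0.389 mA.

V_SG = 1.22 V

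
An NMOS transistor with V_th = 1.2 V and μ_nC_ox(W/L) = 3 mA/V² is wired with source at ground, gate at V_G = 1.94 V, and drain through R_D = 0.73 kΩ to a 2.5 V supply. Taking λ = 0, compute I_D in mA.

V_GS = V_G = 1.94 V, so V_ov = 1.94 − 1.2 = 0.74 V.
Assume saturation: I_D = ½ k_n V_ov² = 0.5 × 3 × 0.74² = 0.821 mA, giving V_DS = V_DD − I_D R_D = 2.5 − 0.821 × 0.73 = 1.9 V.
V_DS = 1.9 V ≥ V_ov = 0.74 V, confirming saturation.

I_D = 0.821 mA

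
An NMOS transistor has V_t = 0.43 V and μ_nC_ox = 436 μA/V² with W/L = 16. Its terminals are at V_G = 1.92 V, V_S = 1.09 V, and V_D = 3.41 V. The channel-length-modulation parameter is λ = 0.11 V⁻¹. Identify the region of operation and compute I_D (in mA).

Saturation; I_D = 0.701 mA

V_GS = V_G − V_S = 1.92 − 1.09 = 0.83 V; V_DS = V_D − V_S = 3.41 − 1.09 = 2.32 V.
k_n = μ_nC_ox · (W/L) = 6.976 mA/V².
V_ov = V_GS − V_t = 0.83 − 0.43 = 0.4 V.
Since V_DS = 2.32 V ≥ V_ov = 0.4 V, the device is in saturation.
I_D = ½ k_n V_ov² (1 + λ V_DS) = 0.5 × 6.976 × 0.4² × (1 + 0.11 × 2.32) = 0.701 mA.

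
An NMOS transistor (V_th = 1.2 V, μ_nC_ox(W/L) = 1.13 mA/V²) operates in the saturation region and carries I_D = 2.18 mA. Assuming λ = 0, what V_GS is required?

V_GS = 3.16 V

In saturation I_D = ½ k_n (V_GS − V_th)², so V_GS − V_th = √(2 I_D / k_n) = √(2 × 2.18 / 1.13) = 1.96 V.
V_GS = 1.2 + 1.96 = 3.16 V.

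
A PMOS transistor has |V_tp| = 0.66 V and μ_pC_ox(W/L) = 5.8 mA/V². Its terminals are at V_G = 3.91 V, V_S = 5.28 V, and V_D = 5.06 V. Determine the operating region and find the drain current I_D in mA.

Triode; I_D = 0.766 mA

V_SG = V_S − V_G = 5.28 − 3.91 = 1.37 V; V_SD = V_S − V_D = 5.28 − 5.06 = 0.22 V.
V_ov = V_SG − |V_tp| = 1.37 − 0.66 = 0.71 V.
Since V_SD = 0.22 V < V_ov = 0.71 V, the device is in the triode region.
I_D = k_p [V_ov · V_SD − ½ V_SD²] = 5.8 × [0.71 × 0.22 − 0.5 × 0.22²] = 0.766 mA.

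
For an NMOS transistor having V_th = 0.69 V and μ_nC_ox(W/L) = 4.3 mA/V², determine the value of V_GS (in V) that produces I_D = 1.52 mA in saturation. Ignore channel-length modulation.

In saturation I_D = ½ k_n (V_GS − V_th)², so V_GS − V_th = √(2 I_D / k_n) = √(2 × 1.52 / 4.3) = 0.841 V.
V_GS = 0.69 + 0.841 = 1.53 V.

V_GS = 1.53 V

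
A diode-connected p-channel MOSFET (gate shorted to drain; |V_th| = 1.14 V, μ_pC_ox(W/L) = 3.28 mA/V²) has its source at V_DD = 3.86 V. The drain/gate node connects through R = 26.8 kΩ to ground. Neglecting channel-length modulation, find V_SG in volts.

With gate tied to drain, V_SG = V_SD ≥ V_SG − |V_th|, so the device is in saturation.
KCL at the drain: ½ k_p (V_SG − |V_th|)² = (V_DD − V_SG)/R.
Let x = V_SG − 1.14. Then 44 x² + x − 2.72 = 0, giving x = 0.238 V (positive root), so V_SG = 1.38 V.
I_D = (V_DD − V_SG)/R = (3.86 − 1.38) / 26.8 = 0.0926 mA.

V_SG = 1.38 V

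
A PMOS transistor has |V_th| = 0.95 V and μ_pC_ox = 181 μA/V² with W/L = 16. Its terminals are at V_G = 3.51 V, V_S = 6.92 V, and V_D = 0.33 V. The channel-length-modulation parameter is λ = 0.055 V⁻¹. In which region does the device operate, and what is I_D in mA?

V_SG = V_S − V_G = 6.92 − 3.51 = 3.41 V; V_SD = V_S − V_D = 6.92 − 0.33 = 6.59 V.
k_p = μ_pC_ox · (W/L) = 2.896 mA/V².
V_ov = V_SG − |V_th| = 3.41 − 0.95 = 2.46 V.
Since V_SD = 6.59 V ≥ V_ov = 2.46 V, the device is in saturation.
I_D = ½ k_p V_ov² (1 + λ V_SD) = 0.5 × 2.896 × 2.46² × (1 + 0.055 × 6.59) = 11.9 mA.

Saturation; I_D = 11.9 mA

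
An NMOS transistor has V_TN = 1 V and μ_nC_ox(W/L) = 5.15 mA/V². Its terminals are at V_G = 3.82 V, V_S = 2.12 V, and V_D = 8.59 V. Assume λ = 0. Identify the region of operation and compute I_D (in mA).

Saturation; I_D = 1.26 mA

V_GS = V_G − V_S = 3.82 − 2.12 = 1.7 V; V_DS = V_D − V_S = 8.59 − 2.12 = 6.47 V.
V_ov = V_GS − V_TN = 1.7 − 1 = 0.7 V.
Since V_DS = 6.47 V ≥ V_ov = 0.7 V, the device is in saturation.
I_D = ½ k_n V_ov² = 0.5 × 5.15 × 0.7² = 1.26 mA.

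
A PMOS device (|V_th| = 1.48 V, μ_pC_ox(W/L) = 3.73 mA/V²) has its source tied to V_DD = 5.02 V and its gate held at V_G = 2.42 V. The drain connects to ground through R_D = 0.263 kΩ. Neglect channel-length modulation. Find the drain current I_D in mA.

I_D = 2.34 mA

V_SG = V_DD − V_G = 5.02 − 2.42 = 2.6 V, so V_ov = 2.6 − 1.48 = 1.12 V.
Assume saturation: I_D = ½ k_p V_ov² = 0.5 × 3.73 × 1.12² = 2.34 mA, giving V_SD = V_DD − I_D R_D = 5.02 − 2.34 × 0.263 = 4.4 V.
V_SD = 4.4 V ≥ V_ov = 1.12 V, confirming saturation.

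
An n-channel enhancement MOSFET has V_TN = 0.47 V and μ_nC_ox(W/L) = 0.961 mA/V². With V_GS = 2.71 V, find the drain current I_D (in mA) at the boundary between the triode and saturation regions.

I_D = 2.41 mA

At the boundary V_DS = V_ov = V_GS − V_TN = 2.71 − 0.47 = 2.24 V.
I_D = ½ k_n V_ov² = 0.5 × 0.961 × 2.24² = 2.41 mA.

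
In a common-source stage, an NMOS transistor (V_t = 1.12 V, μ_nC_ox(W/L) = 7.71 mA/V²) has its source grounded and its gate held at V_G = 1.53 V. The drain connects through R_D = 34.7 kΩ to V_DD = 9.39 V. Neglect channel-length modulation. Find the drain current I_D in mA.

I_D = 0.268 mA

V_GS = V_G = 1.53 V, so V_ov = 1.53 − 1.12 = 0.41 V.
Assume saturation: I_D = ½ k_n V_ov² = 0.5 × 7.71 × 0.41² = 0.648 mA, giving V_DS = V_DD − I_D R_D = 9.39 − 0.648 × 34.7 = -13.1 V.
But -13.1 V < V_ov = 0.41 V, so the device is actually in triode.
In triode I_D = k_n[V_ov V_DS − ½ V_DS²] and I_D = (V_DD − V_DS)/R_D. Equating: 134 V_DS² − 110.7 V_DS + 9.39 = 0, giving V_DS = 0.096 V (the root below V_ov).
I_D = (9.39 − 0.096) / 34.7 = 0.268 mA.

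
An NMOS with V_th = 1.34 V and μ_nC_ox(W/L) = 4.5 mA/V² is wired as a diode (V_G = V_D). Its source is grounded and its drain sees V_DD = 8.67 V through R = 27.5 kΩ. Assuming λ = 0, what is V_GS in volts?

V_GS = 1.68 V

With gate tied to drain, V_GS = V_DS ≥ V_GS − V_th, so the device is in saturation.
KCL at the drain: ½ k_n (V_GS − V_th)² = (V_DD − V_GS)/R.
Let x = V_GS − 1.34. Then 61.9 x² + x − 7.33 = 0, giving x = 0.336 V (positive root), so V_GS = 1.68 V.
I_D = (V_DD − V_GS)/R = (8.67 − 1.68) / 27.5 = 0.254 mA.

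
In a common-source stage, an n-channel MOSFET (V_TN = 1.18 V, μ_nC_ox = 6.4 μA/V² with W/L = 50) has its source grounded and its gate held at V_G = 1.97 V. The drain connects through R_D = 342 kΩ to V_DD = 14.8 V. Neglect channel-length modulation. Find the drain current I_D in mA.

I_D = 0.0427 mA

V_GS = V_G = 1.97 V, so V_ov = 1.97 − 1.18 = 0.79 V.
k_n = μ_nC_ox · (W/L) = 0.32 mA/V².
Assume saturation: I_D = ½ k_n V_ov² = 0.5 × 0.32 × 0.79² = 0.0999 mA, giving V_DS = V_DD − I_D R_D = 14.8 − 0.0999 × 342 = -19.4 V.
But -19.4 V < V_ov = 0.79 V, so the device is actually in triode.
In triode I_D = k_n[V_ov V_DS − ½ V_DS²] and I_D = (V_DD − V_DS)/R_D. Equating: 54.7 V_DS² − 87.46 V_DS + 14.8 = 0, giving V_DS = 0.192 V (the root below V_ov).
I_D = (14.8 − 0.192) / 342 = 0.0427 mA.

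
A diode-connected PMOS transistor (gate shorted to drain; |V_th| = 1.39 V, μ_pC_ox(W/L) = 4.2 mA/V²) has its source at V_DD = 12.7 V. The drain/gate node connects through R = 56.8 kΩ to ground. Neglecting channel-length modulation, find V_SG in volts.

With gate tied to drain, V_SG = V_SD ≥ V_SG − |V_th|, so the device is in saturation.
KCL at the drain: ½ k_p (V_SG − |V_th|)² = (V_DD − V_SG)/R.
Let x = V_SG − 1.39. Then 119 x² + x − 11.31 = 0, giving x = 0.304 V (positive root), so V_SG = 1.69 V.
I_D = (V_DD − V_SG)/R = (12.7 − 1.69) / 56.8 = 0.194 mA.

V_SG = 1.69 V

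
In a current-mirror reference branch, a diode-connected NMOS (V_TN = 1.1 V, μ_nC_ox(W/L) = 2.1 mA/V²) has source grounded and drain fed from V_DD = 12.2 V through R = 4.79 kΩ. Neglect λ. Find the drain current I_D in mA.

With gate tied to drain, V_GS = V_DS ≥ V_GS − V_TN, so the device is in saturation.
KCL at the drain: ½ k_n (V_GS − V_TN)² = (V_DD − V_GS)/R.
Let x = V_GS − 1.1. Then 5.03 x² + x − 11.1 = 0, giving x = 1.39 V (positive root), so V_GS = 2.49 V.
I_D = (V_DD − V_GS)/R = (12.2 − 2.49) / 4.79 = 2.03 mA.

I_D = 2.03 mA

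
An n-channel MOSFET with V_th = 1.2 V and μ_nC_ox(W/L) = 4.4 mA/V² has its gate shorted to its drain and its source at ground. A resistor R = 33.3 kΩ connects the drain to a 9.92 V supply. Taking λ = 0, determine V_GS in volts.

With gate tied to drain, V_GS = V_DS ≥ V_GS − V_th, so the device is in saturation.
KCL at the drain: ½ k_n (V_GS − V_th)² = (V_DD − V_GS)/R.
Let x = V_GS − 1.2. Then 73.3 x² + x − 8.72 = 0, giving x = 0.338 V (positive root), so V_GS = 1.54 V.
I_D = (V_DD − V_GS)/R = (9.92 − 1.54) / 33.3 = 0.252 mA.

V_GS = 1.54 V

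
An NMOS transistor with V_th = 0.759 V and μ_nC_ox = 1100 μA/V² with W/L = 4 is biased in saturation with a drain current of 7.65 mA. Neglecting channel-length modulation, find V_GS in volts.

V_GS = 2.62 V

k_n = μ_nC_ox · (W/L) = 4.4 mA/V².
In saturation I_D = ½ k_n (V_GS − V_th)², so V_GS − V_th = √(2 I_D / k_n) = √(2 × 7.65 / 4.4) = 1.86 V.
V_GS = 0.759 + 1.86 = 2.62 V.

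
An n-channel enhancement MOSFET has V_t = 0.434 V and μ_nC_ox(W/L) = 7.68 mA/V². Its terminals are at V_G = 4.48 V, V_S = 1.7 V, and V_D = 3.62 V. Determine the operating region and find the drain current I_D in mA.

Triode; I_D = 20.4 mA

V_GS = V_G − V_S = 4.48 − 1.7 = 2.78 V; V_DS = V_D − V_S = 3.62 − 1.7 = 1.92 V.
V_ov = V_GS − V_t = 2.78 − 0.434 = 2.35 V.
Since V_DS = 1.92 V < V_ov = 2.35 V, the device is in the triode region.
I_D = k_n [V_ov · V_DS − ½ V_DS²] = 7.68 × [2.35 × 1.92 − 0.5 × 1.92²] = 20.4 mA.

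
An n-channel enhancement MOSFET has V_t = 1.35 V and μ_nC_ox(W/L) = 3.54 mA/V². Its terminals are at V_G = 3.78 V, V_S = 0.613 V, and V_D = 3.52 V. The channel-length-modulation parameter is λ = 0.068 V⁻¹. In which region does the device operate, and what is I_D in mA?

V_GS = V_G − V_S = 3.78 − 0.613 = 3.17 V; V_DS = V_D − V_S = 3.52 − 0.613 = 2.91 V.
V_ov = V_GS − V_t = 3.17 − 1.35 = 1.82 V.
Since V_DS = 2.91 V ≥ V_ov = 1.82 V, the device is in saturation.
I_D = ½ k_n V_ov² (1 + λ V_DS) = 0.5 × 3.54 × 1.82² × (1 + 0.068 × 2.91) = 7 mA.

Saturation; I_D = 7.00 mA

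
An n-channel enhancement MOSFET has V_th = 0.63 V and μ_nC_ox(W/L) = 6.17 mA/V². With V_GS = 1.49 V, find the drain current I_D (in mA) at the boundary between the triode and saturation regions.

At the boundary V_DS = V_ov = V_GS − V_th = 1.49 − 0.63 = 0.86 V.
I_D = ½ k_n V_ov² = 0.5 × 6.17 × 0.86² = 2.28 mA.

I_D = 2.28 mA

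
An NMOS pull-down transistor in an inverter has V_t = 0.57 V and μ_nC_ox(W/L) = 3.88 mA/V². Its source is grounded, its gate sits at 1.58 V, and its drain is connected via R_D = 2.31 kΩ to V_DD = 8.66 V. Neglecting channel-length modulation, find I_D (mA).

I_D = 1.98 mA

V_GS = V_G = 1.58 V, so V_ov = 1.58 − 0.57 = 1.01 V.
Assume saturation: I_D = ½ k_n V_ov² = 0.5 × 3.88 × 1.01² = 1.98 mA, giving V_DS = V_DD − I_D R_D = 8.66 − 1.98 × 2.31 = 4.09 V.
V_DS = 4.09 V ≥ V_ov = 1.01 V, confirming saturation.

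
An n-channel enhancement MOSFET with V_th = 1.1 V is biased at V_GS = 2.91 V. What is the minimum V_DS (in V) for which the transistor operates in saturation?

The boundary between triode and saturation is V_DS = V_GS − V_th = V_ov.
V_ov = 2.91 − 1.1 = 1.81 V.

V_DS,sat = 1.81 V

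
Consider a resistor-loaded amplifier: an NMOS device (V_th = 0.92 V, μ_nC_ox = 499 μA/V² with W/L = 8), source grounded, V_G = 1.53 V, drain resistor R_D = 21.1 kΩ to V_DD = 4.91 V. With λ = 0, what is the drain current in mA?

V_GS = V_G = 1.53 V, so V_ov = 1.53 − 0.92 = 0.61 V.
k_n = μ_nC_ox · (W/L) = 3.992 mA/V².
Assume saturation: I_D = ½ k_n V_ov² = 0.5 × 3.992 × 0.61² = 0.743 mA, giving V_DS = V_DD − I_D R_D = 4.91 − 0.743 × 21.1 = -10.8 V.
But -10.8 V < V_ov = 0.61 V, so the device is actually in triode.
In triode I_D = k_n[V_ov V_DS − ½ V_DS²] and I_D = (V_DD − V_DS)/R_D. Equating: 42.1 V_DS² − 52.38 V_DS + 4.91 = 0, giving V_DS = 0.102 V (the root below V_ov).
I_D = (4.91 − 0.102) / 21.1 = 0.228 mA.

I_D = 0.228 mA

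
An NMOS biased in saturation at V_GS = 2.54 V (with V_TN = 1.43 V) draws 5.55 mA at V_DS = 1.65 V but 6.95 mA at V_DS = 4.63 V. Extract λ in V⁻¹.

λ = 0.0984 V⁻¹

With V_GS fixed, I_D ∝ (1 + λ V_DS) in saturation, so I_D2/I_D1 = (1 + λ V_DS2)/(1 + λ V_DS1).
6.95/5.55 = 1.252 = (1 + 4.63 λ)/(1 + 1.65 λ).
Solving: λ (I_D1 V_DS2 − I_D2 V_DS1) = I_D2 − I_D1, so λ = (6.95 − 5.55) / (5.55 × 4.63 − 6.95 × 1.65) = 1.4 / 14.2 = 0.0984 V⁻¹.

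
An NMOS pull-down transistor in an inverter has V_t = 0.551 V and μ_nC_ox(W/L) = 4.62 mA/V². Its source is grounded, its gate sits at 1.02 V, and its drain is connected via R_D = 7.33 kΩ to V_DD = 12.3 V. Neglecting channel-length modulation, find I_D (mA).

I_D = 0.508 mA

V_GS = V_G = 1.02 V, so V_ov = 1.02 − 0.551 = 0.469 V.
Assume saturation: I_D = ½ k_n V_ov² = 0.5 × 4.62 × 0.469² = 0.508 mA, giving V_DS = V_DD − I_D R_D = 12.3 − 0.508 × 7.33 = 8.58 V.
V_DS = 8.58 V ≥ V_ov = 0.469 V, confirming saturation.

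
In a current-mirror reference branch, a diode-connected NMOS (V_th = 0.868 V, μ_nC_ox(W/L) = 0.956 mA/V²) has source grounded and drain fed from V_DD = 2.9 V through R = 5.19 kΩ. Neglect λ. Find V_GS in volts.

With gate tied to drain, V_GS = V_DS ≥ V_GS − V_th, so the device is in saturation.
KCL at the drain: ½ k_n (V_GS − V_th)² = (V_DD − V_GS)/R.
Let x = V_GS − 0.868. Then 2.48 x² + x − 2.032 = 0, giving x = 0.726 V (positive root), so V_GS = 1.59 V.
I_D = (V_DD − V_GS)/R = (2.9 − 1.59) / 5.19 = 0.252 mA.

V_GS = 1.59 V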